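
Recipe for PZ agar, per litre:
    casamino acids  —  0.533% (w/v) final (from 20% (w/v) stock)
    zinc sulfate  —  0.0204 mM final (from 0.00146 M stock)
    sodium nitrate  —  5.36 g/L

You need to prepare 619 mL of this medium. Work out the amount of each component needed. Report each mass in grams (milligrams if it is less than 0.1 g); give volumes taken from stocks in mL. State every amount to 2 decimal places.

casamino acids 16.50 mL; zinc sulfate 8.65 mL; sodium nitrate 3.32 g

Target volume = 619 mL = 0.619 L.
casamino acids: V = C2·V2/C1 = 0.533% ÷ 20% × 619 mL = 16.50 mL
zinc sulfate: C1V1 = C2V2 → 0.0204 mM × 619 mL ÷ 1.46 mM = 8.65 mL
sodium nitrate: 5.36 g/L × 0.619 L = 3.32 g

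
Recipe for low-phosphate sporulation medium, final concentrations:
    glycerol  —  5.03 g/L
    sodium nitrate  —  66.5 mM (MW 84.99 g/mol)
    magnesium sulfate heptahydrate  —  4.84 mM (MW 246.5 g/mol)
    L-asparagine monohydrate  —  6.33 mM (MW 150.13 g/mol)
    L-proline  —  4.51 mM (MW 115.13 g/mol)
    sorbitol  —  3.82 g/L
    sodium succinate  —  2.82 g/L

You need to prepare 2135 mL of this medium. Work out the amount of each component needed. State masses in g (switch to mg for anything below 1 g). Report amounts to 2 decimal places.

Scale factor relative to 1 L: 2.135.
glycerol: 5.03 g/L × 2.135 L = 10.74 g
sodium nitrate: 66.5 mmol/L × 84.99 g/mol × 2.135 L ÷ 1000 = 12.07 g
magnesium sulfate heptahydrate: 4.84 mmol/L × 246.5 g/mol × 2.135 L ÷ 1000 = 2.55 g
L-asparagine monohydrate: 6.33 mmol/L × 150.13 g/mol × 2.135 L ÷ 1000 = 2.03 g
L-proline: 4.51 mmol/L × 115.13 g/mol × 2.135 L ÷ 1000 = 1.11 g
sorbitol: 3.82 g/L × 2.135 L = 8.16 g
sodium succinate: 2.82 g/L × 2.135 L = 6.02 g

glycerol 10.74 g; sodium nitrate 12.07 g; magnesium sulfate heptahydrate 2.55 g; L-asparagine monohydrate 2.03 g; L-proline 1.11 g; sorbitol 8.16 g; sodium succinate 6.02 g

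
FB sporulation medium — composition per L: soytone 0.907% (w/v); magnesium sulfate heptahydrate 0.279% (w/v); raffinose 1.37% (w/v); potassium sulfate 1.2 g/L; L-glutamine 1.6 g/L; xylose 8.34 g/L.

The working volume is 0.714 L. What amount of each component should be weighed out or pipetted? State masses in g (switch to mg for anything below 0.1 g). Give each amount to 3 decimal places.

Scale factor relative to 1 L: 0.714.
soytone: 0.907 g per 100 mL × 714 mL ÷ 100 = 6.476 g
magnesium sulfate heptahydrate: 0.279 g per 100 mL × 714 mL ÷ 100 = 1.992 g
raffinose: 1.37% w/v = 13.7 g/L → 13.7 × 0.714 L = 9.782 g
potassium sulfate: 1.2 g/L × 0.714 L = 0.857 g
L-glutamine: 1.6 g/L × 0.714 L = 1.142 g
xylose: 8.34 g/L × 0.714 L = 5.955 g

soytone 6.476 g; magnesium sulfate heptahydrate 1.992 g; raffinose 9.782 g; potassium sulfate 0.857 g; L-glutamine 1.142 g; xylose 5.955 g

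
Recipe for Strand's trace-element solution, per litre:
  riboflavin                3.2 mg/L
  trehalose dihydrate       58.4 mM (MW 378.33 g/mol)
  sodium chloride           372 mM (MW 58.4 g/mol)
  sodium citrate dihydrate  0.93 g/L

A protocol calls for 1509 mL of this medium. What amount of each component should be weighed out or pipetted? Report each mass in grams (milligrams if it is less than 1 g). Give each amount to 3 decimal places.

Scale factor relative to 1 L: 1.509.
riboflavin: 3.2 mg/L × 1.509 L = 4.829 mg
trehalose dihydrate: 58.4 mmol/L × 378.33 g/mol × 1.509 L ÷ 1000 = 33.341 g
sodium chloride: 372 mmol/L × 58.4 g/mol × 1.509 L ÷ 1000 = 32.783 g
sodium citrate dihydrate: 0.93 g/L × 1.509 L = 1.403 g

riboflavin 4.829 mg; trehalose dihydrate 33.341 g; sodium chloride 32.783 g; sodium citrate dihydrate 1.403 g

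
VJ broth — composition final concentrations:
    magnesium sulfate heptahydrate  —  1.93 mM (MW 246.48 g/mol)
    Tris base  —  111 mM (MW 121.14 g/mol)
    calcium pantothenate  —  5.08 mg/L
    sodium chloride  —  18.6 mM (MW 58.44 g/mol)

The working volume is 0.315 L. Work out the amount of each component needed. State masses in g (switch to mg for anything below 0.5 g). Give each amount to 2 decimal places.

Working volume: 0.315 L.
magnesium sulfate heptahydrate: 1.93 mmol/L × 246.48 mg/mmol × 0.315 L = 149.85 mg
Tris base: 111 mmol/L × 121.14 g/mol × 0.315 L ÷ 1000 = 4.24 g
calcium pantothenate: 5.08 mg/L × 0.315 L = 1.60 mg
sodium chloride: 18.6 mmol/L × 58.44 mg/mmol × 0.315 L = 342.40 mg

magnesium sulfate heptahydrate 149.85 mg; Tris base 4.24 g; calcium pantothenate 1.60 mg; sodium chloride 342.40 mg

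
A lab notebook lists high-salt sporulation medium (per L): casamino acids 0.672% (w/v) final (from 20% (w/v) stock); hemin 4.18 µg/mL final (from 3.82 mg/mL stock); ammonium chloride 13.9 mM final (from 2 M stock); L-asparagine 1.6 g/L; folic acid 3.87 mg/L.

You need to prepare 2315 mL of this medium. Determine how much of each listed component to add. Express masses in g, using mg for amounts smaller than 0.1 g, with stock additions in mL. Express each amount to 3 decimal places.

Target volume = 2315 mL = 2.315 L.
casamino acids: V = C2·V2/C1 = 0.672% ÷ 20% × 2315 mL = 77.784 mL
hemin: V = C2·V2/C1 = 4.18 µg/mL × 2315 mL ÷ 3820 µg/mL = 2.533 mL
ammonium chloride: V = C2·V2/C1 = 13.9 mM × 2315 mL ÷ 2000 mM = 16.089 mL
L-asparagine: 1.6 g/L × 2.315 L = 3.704 g
folic acid: 3.87 mg/L × 2.315 L = 8.959 mg

casamino acids 77.784 mL; hemin 2.533 mL; ammonium chloride 16.089 mL; L-asparagine 3.704 g; folic acid 8.959 mg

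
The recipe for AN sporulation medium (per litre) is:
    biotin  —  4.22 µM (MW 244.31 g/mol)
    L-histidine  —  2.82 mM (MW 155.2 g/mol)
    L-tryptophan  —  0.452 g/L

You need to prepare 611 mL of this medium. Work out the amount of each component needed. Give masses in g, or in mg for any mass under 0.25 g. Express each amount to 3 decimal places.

Scale factor relative to 1 L: 0.611.
biotin: 4.22 µmol/L × 244.31 g/mol × 0.611 L ÷ 1000 = 0.630 mg
L-histidine: 2.82 mmol/L × 155.2 g/mol × 0.611 L ÷ 1000 = 0.267 g
L-tryptophan: 0.452 g/L × 0.611 L = 0.276 g

biotin 0.630 mg; L-histidine 0.267 g; L-tryptophan 0.276 g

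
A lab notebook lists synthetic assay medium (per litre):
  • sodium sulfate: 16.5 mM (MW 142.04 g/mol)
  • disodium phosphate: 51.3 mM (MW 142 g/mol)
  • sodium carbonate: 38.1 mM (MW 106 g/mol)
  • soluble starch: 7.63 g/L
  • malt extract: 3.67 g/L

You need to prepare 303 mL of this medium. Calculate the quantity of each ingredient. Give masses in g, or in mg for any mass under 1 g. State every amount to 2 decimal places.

sodium sulfate 710.13 mg; disodium phosphate 2.21 g; sodium carbonate 1.22 g; soluble starch 2.31 g; malt extract 1.11 g

Scale factor relative to 1 L: 0.303.
sodium sulfate: 16.5 mmol/L × 142.04 mg/mmol × 0.303 L = 710.13 mg
disodium phosphate: 51.3 mmol/L × 142 g/mol × 0.303 L ÷ 1000 = 2.21 g
sodium carbonate: 38.1 mmol/L × 106 g/mol × 0.303 L ÷ 1000 = 1.22 g
soluble starch: 7.63 g/L × 0.303 L = 2.31 g
malt extract: 3.67 g/L × 0.303 L = 1.11 g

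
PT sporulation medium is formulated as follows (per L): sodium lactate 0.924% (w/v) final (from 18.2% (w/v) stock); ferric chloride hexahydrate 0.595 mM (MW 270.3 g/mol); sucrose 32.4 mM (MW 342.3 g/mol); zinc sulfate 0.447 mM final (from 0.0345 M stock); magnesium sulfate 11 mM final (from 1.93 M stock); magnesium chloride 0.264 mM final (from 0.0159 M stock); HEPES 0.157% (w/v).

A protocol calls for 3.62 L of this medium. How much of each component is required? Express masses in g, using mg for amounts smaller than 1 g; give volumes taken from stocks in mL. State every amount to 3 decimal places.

Scale factor relative to 1 L: 3.62.
sodium lactate: dilute stock: 0.924% ÷ 18.2% × 3620 mL = 183.785 mL
ferric chloride hexahydrate: 0.595 mmol/L × 270.3 mg/mmol × 3.62 L = 582.199 mg
sucrose: 32.4 mmol/L × 342.3 g/mol × 3.62 L ÷ 1000 = 40.148 g
zinc sulfate: dilute stock: 0.447 mM × 3620 mL ÷ 34.5 mM = 46.903 mL
magnesium sulfate: V = C2·V2/C1 = 11 mM × 3620 mL ÷ 1930 mM = 20.632 mL
magnesium chloride: V = C2·V2/C1 = 0.264 mM × 3620 mL ÷ 15.9 mM = 60.106 mL
HEPES: 0.157% w/v = 1.57 g/L → 1.57 × 3.62 L = 5.683 g

sodium lactate 183.785 mL; ferric chloride hexahydrate 582.199 mg; sucrose 40.148 g; zinc sulfate 46.903 mL; magnesium sulfate 20.632 mL; magnesium chloride 60.106 mL; HEPES 5.683 g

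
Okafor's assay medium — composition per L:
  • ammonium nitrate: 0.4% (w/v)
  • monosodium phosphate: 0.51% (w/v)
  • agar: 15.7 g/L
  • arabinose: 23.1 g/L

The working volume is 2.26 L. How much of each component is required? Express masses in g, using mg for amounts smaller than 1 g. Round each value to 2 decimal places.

ammonium nitrate 9.04 g; monosodium phosphate 11.53 g; agar 35.48 g; arabinose 52.21 g

Scale factor relative to 1 L: 2.26.
ammonium nitrate: 0.4 g per 100 mL × 2260 mL ÷ 100 = 9.04 g
monosodium phosphate: 0.51% w/v = 5.1 g/L → 5.1 × 2.26 L = 11.53 g
agar: 15.7 g/L × 2.26 L = 35.48 g
arabinose: 23.1 g/L × 2.26 L = 52.21 g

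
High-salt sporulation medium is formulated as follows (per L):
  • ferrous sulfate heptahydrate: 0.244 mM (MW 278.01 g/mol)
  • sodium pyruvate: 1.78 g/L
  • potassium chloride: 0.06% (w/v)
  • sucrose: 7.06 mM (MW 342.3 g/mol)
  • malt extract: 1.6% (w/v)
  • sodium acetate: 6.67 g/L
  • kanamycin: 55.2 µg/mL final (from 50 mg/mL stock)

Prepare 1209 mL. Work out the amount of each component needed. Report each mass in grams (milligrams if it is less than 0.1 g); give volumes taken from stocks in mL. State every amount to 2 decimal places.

ferrous sulfate heptahydrate 82.01 mg; sodium pyruvate 2.15 g; potassium chloride 0.73 g; sucrose 2.92 g; malt extract 19.34 g; sodium acetate 8.06 g; kanamycin 1.33 mL

Working volume: 1209 mL = 1.209 L.
ferrous sulfate heptahydrate: 0.244 mmol/L × 278.01 mg/mmol × 1.209 L = 82.01 mg
sodium pyruvate: 1.78 g/L × 1.209 L = 2.15 g
potassium chloride: 0.06% w/v = 0.6 g/L → 0.6 × 1.209 L = 0.73 g
sucrose: 7.06 mmol/L × 342.3 g/mol × 1.209 L ÷ 1000 = 2.92 g
malt extract: 1.6 g per 100 mL × 1209 mL ÷ 100 = 19.34 g
sodium acetate: 6.67 g/L × 1.209 L = 8.06 g
kanamycin: C1V1 = C2V2 → 55.2 µg/mL × 1209 mL ÷ 50000 µg/mL = 1.33 mL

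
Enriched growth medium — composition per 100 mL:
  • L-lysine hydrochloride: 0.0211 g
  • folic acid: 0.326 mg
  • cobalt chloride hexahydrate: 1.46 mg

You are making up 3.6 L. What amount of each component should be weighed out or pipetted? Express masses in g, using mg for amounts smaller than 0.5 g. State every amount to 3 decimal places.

Ratio of target to recipe volume: 3600 / 100 = 36.
L-lysine hydrochloride: 0.0211 g × (3600 mL / 100 mL) = 0.760 g
folic acid: 0.326 mg × (3600 mL / 100 mL) = 11.736 mg
cobalt chloride hexahydrate: 1.46 mg × (3600 mL / 100 mL) = 52.560 mg

L-lysine hydrochloride 0.760 g; folic acid 11.736 mg; cobalt chloride hexahydrate 52.560 mg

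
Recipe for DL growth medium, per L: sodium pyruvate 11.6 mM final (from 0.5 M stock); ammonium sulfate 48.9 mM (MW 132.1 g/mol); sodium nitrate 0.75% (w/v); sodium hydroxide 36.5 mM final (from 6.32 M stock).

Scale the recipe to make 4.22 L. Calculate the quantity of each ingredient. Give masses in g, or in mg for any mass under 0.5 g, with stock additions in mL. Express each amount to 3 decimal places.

Working volume: 4.22 L.
sodium pyruvate: dilute stock: 11.6 mM × 4220 mL ÷ 500 mM = 97.904 mL
ammonium sulfate: 48.9 mmol/L × 132.1 g/mol × 4.22 L ÷ 1000 = 27.260 g
sodium nitrate: 0.75 g per 100 mL × 4220 mL ÷ 100 = 31.650 g
sodium hydroxide: V = C2·V2/C1 = 36.5 mM × 4220 mL ÷ 6320 mM = 24.372 mL

sodium pyruvate 97.904 mL; ammonium sulfate 27.260 g; sodium nitrate 31.650 g; sodium hydroxide 24.372 mL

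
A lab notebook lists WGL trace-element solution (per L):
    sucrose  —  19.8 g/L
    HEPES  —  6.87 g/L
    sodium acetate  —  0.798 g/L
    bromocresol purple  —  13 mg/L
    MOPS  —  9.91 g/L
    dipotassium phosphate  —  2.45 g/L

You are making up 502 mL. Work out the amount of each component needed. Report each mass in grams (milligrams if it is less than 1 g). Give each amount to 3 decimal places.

sucrose 9.940 g; HEPES 3.449 g; sodium acetate 400.596 mg; bromocresol purple 6.526 mg; MOPS 4.975 g; dipotassium phosphate 1.230 g

Scale factor relative to 1 L: 0.502.
sucrose: 19.8 g/L × 0.502 L = 9.940 g
HEPES: 6.87 g/L × 0.502 L = 3.449 g
sodium acetate: 0.798 g/L × 0.502 L = 0.400596 g = 400.596 mg
bromocresol purple: 13 mg/L × 0.502 L = 6.526 mg
MOPS: 9.91 g/L × 0.502 L = 4.975 g
dipotassium phosphate: 2.45 g/L × 0.502 L = 1.230 g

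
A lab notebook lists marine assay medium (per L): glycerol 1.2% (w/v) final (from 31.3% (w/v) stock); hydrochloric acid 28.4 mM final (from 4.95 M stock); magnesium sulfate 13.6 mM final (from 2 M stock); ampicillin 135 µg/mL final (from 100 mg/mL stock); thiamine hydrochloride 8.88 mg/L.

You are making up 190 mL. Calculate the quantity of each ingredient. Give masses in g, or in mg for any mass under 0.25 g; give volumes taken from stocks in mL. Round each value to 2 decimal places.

glycerol 7.28 mL; hydrochloric acid 1.09 mL; magnesium sulfate 1.29 mL; ampicillin 0.26 mL; thiamine hydrochloride 1.69 mg

Scale factor relative to 1 L: 0.19.
glycerol: dilute stock: 1.2% ÷ 31.3% × 190 mL = 7.28 mL
hydrochloric acid: dilute stock: 28.4 mM × 190 mL ÷ 4950 mM = 1.09 mL
magnesium sulfate: V = C2·V2/C1 = 13.6 mM × 190 mL ÷ 2000 mM = 1.29 mL
ampicillin: V = C2·V2/C1 = 135 µg/mL × 190 mL ÷ 100000 µg/mL = 0.26 mL
thiamine hydrochloride: 8.88 mg/L × 0.19 L = 1.69 mg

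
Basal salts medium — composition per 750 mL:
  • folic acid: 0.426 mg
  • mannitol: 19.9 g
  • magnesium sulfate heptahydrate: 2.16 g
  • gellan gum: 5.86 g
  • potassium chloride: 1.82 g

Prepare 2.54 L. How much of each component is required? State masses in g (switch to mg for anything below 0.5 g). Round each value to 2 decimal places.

folic acid 1.44 mg; mannitol 67.39 g; magnesium sulfate heptahydrate 7.32 g; gellan gum 19.85 g; potassium chloride 6.16 g

Scale factor = 2540 mL / 750 mL = 3.38667.
folic acid: 0.426 mg × (2540 mL / 750 mL) = 1.44 mg
mannitol: 19.9 g × (2540 mL / 750 mL) = 67.39 g
magnesium sulfate heptahydrate: 2.16 g × (2540 mL / 750 mL) = 7.32 g
gellan gum: 5.86 g × (2540 mL / 750 mL) = 19.85 g
potassium chloride: 1.82 g × (2540 mL / 750 mL) = 6.16 g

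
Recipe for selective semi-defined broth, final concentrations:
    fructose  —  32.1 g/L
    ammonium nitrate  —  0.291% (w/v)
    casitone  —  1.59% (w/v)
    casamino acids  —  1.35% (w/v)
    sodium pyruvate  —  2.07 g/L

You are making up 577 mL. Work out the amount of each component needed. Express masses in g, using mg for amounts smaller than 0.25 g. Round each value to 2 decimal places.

fructose 18.52 g; ammonium nitrate 1.68 g; casitone 9.17 g; casamino acids 7.79 g; sodium pyruvate 1.19 g

Working volume: 577 mL = 0.577 L.
fructose: 32.1 g/L × 0.577 L = 18.52 g
ammonium nitrate: 0.291% w/v = 2.91 g/L → 2.91 × 0.577 L = 1.68 g
casitone: 1.59% w/v = 15.9 g/L → 15.9 × 0.577 L = 9.17 g
casamino acids: 1.35 g per 100 mL × 577 mL ÷ 100 = 7.79 g
sodium pyruvate: 2.07 g/L × 0.577 L = 1.19 g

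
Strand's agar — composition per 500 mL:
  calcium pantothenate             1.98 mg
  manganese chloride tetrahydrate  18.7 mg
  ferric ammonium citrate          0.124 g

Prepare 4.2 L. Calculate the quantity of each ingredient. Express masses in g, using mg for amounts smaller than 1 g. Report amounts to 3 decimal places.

calcium pantothenate 16.632 mg; manganese chloride tetrahydrate 157.080 mg; ferric ammonium citrate 1.042 g

Ratio of target to recipe volume: 4200 / 500 = 8.4.
calcium pantothenate: 1.98 mg × (4200 mL / 500 mL) = 16.632 mg
manganese chloride tetrahydrate: 18.7 mg × (4200 mL / 500 mL) = 157.080 mg
ferric ammonium citrate: 0.124 g × (4200 mL / 500 mL) = 1.042 g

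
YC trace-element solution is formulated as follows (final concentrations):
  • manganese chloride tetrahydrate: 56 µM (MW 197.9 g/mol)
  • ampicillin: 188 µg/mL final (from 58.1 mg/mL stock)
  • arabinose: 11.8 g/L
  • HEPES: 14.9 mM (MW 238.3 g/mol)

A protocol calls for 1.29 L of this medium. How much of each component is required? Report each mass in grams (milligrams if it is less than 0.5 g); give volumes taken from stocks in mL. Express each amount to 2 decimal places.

Working volume: 1.29 L.
manganese chloride tetrahydrate: 56 µmol/L × 197.9 g/mol × 1.29 L ÷ 1000 = 14.30 mg
ampicillin: C1V1 = C2V2 → 188 µg/mL × 1290 mL ÷ 58100 µg/mL = 4.17 mL
arabinose: 11.8 g/L × 1.29 L = 15.22 g
HEPES: 14.9 mmol/L × 238.3 g/mol × 1.29 L ÷ 1000 = 4.58 g

manganese chloride tetrahydrate 14.30 mg; ampicillin 4.17 mL; arabinose 15.22 g; HEPES 4.58 g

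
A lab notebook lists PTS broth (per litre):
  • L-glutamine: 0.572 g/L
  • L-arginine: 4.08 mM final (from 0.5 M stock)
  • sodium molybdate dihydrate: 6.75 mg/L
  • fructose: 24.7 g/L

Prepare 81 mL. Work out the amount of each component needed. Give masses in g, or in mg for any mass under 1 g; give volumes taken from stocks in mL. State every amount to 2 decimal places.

Target volume = 81 mL = 0.081 L.
L-glutamine: 0.572 g/L × 0.081 L = 0.046332 g = 46.33 mg
L-arginine: V = C2·V2/C1 = 4.08 mM × 81 mL ÷ 500 mM = 0.66 mL
sodium molybdate dihydrate: 6.75 mg/L × 0.081 L = 0.55 mg
fructose: 24.7 g/L × 0.081 L = 2.00 g

L-glutamine 46.33 mg; L-arginine 0.66 mL; sodium molybdate dihydrate 0.55 mg; fructose 2.00 g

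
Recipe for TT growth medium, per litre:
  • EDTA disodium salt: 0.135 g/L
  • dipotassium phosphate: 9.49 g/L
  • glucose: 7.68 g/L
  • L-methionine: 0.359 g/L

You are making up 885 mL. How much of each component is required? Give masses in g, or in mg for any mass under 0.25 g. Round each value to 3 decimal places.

Scale factor relative to 1 L: 0.885.
EDTA disodium salt: 0.135 g/L × 0.885 L = 0.119475 g = 119.475 mg
dipotassium phosphate: 9.49 g/L × 0.885 L = 8.399 g
glucose: 7.68 g/L × 0.885 L = 6.797 g
L-methionine: 0.359 g/L × 0.885 L = 0.318 g

EDTA disodium salt 119.475 mg; dipotassium phosphate 8.399 g; glucose 6.797 g; L-methionine 0.318 g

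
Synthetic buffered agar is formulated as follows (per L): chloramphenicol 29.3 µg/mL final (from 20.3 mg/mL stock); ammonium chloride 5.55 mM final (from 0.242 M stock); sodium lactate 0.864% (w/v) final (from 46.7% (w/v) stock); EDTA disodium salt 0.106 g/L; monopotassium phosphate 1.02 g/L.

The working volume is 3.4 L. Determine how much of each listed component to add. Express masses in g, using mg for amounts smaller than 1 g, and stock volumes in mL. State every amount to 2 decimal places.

chloramphenicol 4.91 mL; ammonium chloride 77.98 mL; sodium lactate 62.90 mL; EDTA disodium salt 360.40 mg; monopotassium phosphate 3.47 g

Working volume: 3.4 L.
chloramphenicol: V = C2·V2/C1 = 29.3 µg/mL × 3400 mL ÷ 20300 µg/mL = 4.91 mL
ammonium chloride: V = C2·V2/C1 = 5.55 mM × 3400 mL ÷ 242 mM = 77.98 mL
sodium lactate: C1V1 = C2V2 → 0.864% ÷ 46.7% × 3400 mL = 62.90 mL
EDTA disodium salt: 0.106 g/L × 3.4 L = 0.3604 g = 360.40 mg
monopotassium phosphate: 1.02 g/L × 3.4 L = 3.47 g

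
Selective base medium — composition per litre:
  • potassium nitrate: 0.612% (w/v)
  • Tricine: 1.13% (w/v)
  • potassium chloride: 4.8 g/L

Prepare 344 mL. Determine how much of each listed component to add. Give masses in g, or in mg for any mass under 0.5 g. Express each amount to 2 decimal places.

potassium nitrate 2.11 g; Tricine 3.89 g; potassium chloride 1.65 g

Scale factor relative to 1 L: 0.344.
potassium nitrate: 0.612% w/v = 6.12 g/L → 6.12 × 0.344 L = 2.11 g
Tricine: 1.13 g per 100 mL × 344 mL ÷ 100 = 3.89 g
potassium chloride: 4.8 g/L × 0.344 L = 1.65 g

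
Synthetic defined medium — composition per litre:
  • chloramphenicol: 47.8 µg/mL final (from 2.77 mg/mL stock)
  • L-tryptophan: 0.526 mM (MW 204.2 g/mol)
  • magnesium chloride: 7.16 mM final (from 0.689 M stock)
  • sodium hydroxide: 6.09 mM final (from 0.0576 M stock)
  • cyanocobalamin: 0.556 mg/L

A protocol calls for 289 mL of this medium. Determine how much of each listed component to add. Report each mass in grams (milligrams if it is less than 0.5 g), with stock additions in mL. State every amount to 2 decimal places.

Working volume: 289 mL = 0.289 L.
chloramphenicol: dilute stock: 47.8 µg/mL × 289 mL ÷ 2770 µg/mL = 4.99 mL
L-tryptophan: 0.526 mmol/L × 204.2 mg/mmol × 0.289 L = 31.04 mg
magnesium chloride: V = C2·V2/C1 = 7.16 mM × 289 mL ÷ 689 mM = 3.00 mL
sodium hydroxide: C1V1 = C2V2 → 6.09 mM × 289 mL ÷ 57.6 mM = 30.56 mL
cyanocobalamin: 0.556 mg/L × 0.289 L = 0.16 mg

chloramphenicol 4.99 mL; L-tryptophan 31.04 mg; magnesium chloride 3.00 mL; sodium hydroxide 30.56 mL; cyanocobalamin 0.16 mg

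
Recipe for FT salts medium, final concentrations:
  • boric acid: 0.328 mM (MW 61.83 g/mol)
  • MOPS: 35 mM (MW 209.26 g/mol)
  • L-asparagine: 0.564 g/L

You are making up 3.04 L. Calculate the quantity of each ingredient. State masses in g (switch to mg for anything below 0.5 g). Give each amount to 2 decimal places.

Working volume: 3.04 L.
boric acid: 0.328 mmol/L × 61.83 mg/mmol × 3.04 L = 61.65 mg
MOPS: 35 mmol/L × 209.26 g/mol × 3.04 L ÷ 1000 = 22.27 g
L-asparagine: 0.564 g/L × 3.04 L = 1.71 g

boric acid 61.65 mg; MOPS 22.27 g; L-asparagine 1.71 g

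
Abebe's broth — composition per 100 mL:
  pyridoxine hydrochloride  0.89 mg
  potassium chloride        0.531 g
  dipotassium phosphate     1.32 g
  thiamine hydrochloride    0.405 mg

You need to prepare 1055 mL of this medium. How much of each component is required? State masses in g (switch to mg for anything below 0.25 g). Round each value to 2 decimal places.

Ratio of target to recipe volume: 1055 / 100 = 10.55.
pyridoxine hydrochloride: 0.89 mg × (1055 mL / 100 mL) = 9.39 mg
potassium chloride: 0.531 g × (1055 mL / 100 mL) = 5.60 g
dipotassium phosphate: 1.32 g × (1055 mL / 100 mL) = 13.93 g
thiamine hydrochloride: 0.405 mg × (1055 mL / 100 mL) = 4.27 mg

pyridoxine hydrochloride 9.39 mg; potassium chloride 5.60 g; dipotassium phosphate 13.93 g; thiamine hydrochloride 4.27 mg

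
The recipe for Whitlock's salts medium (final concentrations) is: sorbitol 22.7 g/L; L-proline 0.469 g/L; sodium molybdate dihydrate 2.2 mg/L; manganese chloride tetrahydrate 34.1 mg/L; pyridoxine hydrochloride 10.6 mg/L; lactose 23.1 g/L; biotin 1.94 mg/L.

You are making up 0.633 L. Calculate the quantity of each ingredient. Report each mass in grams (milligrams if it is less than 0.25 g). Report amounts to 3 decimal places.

sorbitol 14.369 g; L-proline 0.297 g; sodium molybdate dihydrate 1.393 mg; manganese chloride tetrahydrate 21.585 mg; pyridoxine hydrochloride 6.710 mg; lactose 14.622 g; biotin 1.228 mg

Scale factor relative to 1 L: 0.633.
sorbitol: 22.7 g/L × 0.633 L = 14.369 g
L-proline: 0.469 g/L × 0.633 L = 0.297 g
sodium molybdate dihydrate: 2.2 mg/L × 0.633 L = 1.393 mg
manganese chloride tetrahydrate: 34.1 mg/L × 0.633 L = 21.585 mg
pyridoxine hydrochloride: 10.6 mg/L × 0.633 L = 6.710 mg
lactose: 23.1 g/L × 0.633 L = 14.622 g
biotin: 1.94 mg/L × 0.633 L = 1.228 mg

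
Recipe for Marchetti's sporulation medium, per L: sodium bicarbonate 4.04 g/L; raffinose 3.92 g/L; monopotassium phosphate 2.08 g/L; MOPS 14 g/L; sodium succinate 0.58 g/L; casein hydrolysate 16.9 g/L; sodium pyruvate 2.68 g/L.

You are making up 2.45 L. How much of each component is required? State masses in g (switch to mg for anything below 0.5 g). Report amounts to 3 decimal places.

Working volume: 2.45 L.
sodium bicarbonate: 4.04 g/L × 2.45 L = 9.898 g
raffinose: 3.92 g/L × 2.45 L = 9.604 g
monopotassium phosphate: 2.08 g/L × 2.45 L = 5.096 g
MOPS: 14 g/L × 2.45 L = 34.300 g
sodium succinate: 0.58 g/L × 2.45 L = 1.421 g
casein hydrolysate: 16.9 g/L × 2.45 L = 41.405 g
sodium pyruvate: 2.68 g/L × 2.45 L = 6.566 g

sodium bicarbonate 9.898 g; raffinose 9.604 g; monopotassium phosphate 5.096 g; MOPS 34.300 g; sodium succinate 1.421 g; casein hydrolysate 41.405 g; sodium pyruvate 6.566 g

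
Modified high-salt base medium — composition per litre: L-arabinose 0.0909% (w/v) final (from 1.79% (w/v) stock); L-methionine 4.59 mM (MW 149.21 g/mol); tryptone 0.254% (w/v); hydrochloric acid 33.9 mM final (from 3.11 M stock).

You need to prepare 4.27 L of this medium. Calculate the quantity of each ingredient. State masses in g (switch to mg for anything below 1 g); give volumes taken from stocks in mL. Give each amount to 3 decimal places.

Scale factor relative to 1 L: 4.27.
L-arabinose: C1V1 = C2V2 → 0.0909% ÷ 1.79% × 4270 mL = 216.840 mL
L-methionine: 4.59 mmol/L × 149.21 g/mol × 4.27 L ÷ 1000 = 2.924 g
tryptone: 0.254% w/v = 2.54 g/L → 2.54 × 4.27 L = 10.846 g
hydrochloric acid: dilute stock: 33.9 mM × 4270 mL ÷ 3110 mM = 46.544 mL

L-arabinose 216.840 mL; L-methionine 2.924 g; tryptone 10.846 g; hydrochloric acid 46.544 mL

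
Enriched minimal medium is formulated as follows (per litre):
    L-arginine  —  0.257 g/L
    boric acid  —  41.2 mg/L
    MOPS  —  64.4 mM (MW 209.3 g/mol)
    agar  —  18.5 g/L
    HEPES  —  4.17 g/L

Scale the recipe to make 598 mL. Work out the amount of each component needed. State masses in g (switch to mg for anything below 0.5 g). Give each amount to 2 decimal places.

L-arginine 153.69 mg; boric acid 24.64 mg; MOPS 8.06 g; agar 11.06 g; HEPES 2.49 g

Scale factor relative to 1 L: 0.598.
L-arginine: 0.257 g/L × 0.598 L = 0.153686 g = 153.69 mg
boric acid: 41.2 mg/L × 0.598 L = 24.64 mg
MOPS: 64.4 mmol/L × 209.3 g/mol × 0.598 L ÷ 1000 = 8.06 g
agar: 18.5 g/L × 0.598 L = 11.06 g
HEPES: 4.17 g/L × 0.598 L = 2.49 g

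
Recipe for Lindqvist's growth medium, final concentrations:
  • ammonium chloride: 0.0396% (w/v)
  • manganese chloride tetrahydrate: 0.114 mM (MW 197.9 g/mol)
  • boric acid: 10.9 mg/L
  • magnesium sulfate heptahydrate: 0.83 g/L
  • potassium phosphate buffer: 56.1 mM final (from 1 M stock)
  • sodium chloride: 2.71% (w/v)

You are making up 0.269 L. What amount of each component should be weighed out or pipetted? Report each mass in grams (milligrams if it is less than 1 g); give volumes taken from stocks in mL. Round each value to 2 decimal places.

ammonium chloride 106.52 mg; manganese chloride tetrahydrate 6.07 mg; boric acid 2.93 mg; magnesium sulfate heptahydrate 223.27 mg; potassium phosphate buffer 15.09 mL; sodium chloride 7.29 g

Scale factor relative to 1 L: 0.269.
ammonium chloride: 0.0396 g per 100 mL × 269 mL ÷ 100 = 0.106524 g = 106.52 mg
manganese chloride tetrahydrate: 0.114 mmol/L × 197.9 mg/mmol × 0.269 L = 6.07 mg
boric acid: 10.9 mg/L × 0.269 L = 2.93 mg
magnesium sulfate heptahydrate: 0.83 g/L × 0.269 L = 0.22327 g = 223.27 mg
potassium phosphate buffer: dilute stock: 56.1 mM × 269 mL ÷ 1000 mM = 15.09 mL
sodium chloride: 2.71 g per 100 mL × 269 mL ÷ 100 = 7.29 g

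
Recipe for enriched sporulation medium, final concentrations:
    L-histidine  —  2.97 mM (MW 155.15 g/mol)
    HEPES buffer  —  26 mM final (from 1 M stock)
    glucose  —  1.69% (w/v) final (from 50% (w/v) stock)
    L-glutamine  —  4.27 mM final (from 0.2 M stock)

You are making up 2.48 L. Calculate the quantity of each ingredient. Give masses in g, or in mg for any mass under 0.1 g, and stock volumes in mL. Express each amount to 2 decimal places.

Working volume: 2.48 L.
L-histidine: 2.97 mmol/L × 155.15 g/mol × 2.48 L ÷ 1000 = 1.14 g
HEPES buffer: V = C2·V2/C1 = 26 mM × 2480 mL ÷ 1000 mM = 64.48 mL
glucose: V = C2·V2/C1 = 1.69% ÷ 50% × 2480 mL = 83.82 mL
L-glutamine: V = C2·V2/C1 = 4.27 mM × 2480 mL ÷ 200 mM = 52.95 mL

L-histidine 1.14 g; HEPES buffer 64.48 mL; glucose 83.82 mL; L-glutamine 52.95 mL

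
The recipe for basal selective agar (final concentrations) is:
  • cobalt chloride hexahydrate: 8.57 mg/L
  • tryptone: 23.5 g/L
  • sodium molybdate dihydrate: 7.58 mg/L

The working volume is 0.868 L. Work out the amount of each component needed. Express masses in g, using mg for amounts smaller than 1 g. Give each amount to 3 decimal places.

cobalt chloride hexahydrate 7.439 mg; tryptone 20.398 g; sodium molybdate dihydrate 6.579 mg

Working volume: 0.868 L.
cobalt chloride hexahydrate: 8.57 mg/L × 0.868 L = 7.439 mg
tryptone: 23.5 g/L × 0.868 L = 20.398 g
sodium molybdate dihydrate: 7.58 mg/L × 0.868 L = 6.579 mg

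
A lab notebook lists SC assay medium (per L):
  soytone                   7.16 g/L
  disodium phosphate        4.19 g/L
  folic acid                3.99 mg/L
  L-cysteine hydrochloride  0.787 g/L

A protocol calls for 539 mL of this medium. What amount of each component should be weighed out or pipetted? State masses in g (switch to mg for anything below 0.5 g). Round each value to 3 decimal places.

Working volume: 539 mL = 0.539 L.
soytone: 7.16 g/L × 0.539 L = 3.859 g
disodium phosphate: 4.19 g/L × 0.539 L = 2.258 g
folic acid: 3.99 mg/L × 0.539 L = 2.151 mg
L-cysteine hydrochloride: 0.787 g/L × 0.539 L = 0.424193 g = 424.193 mg

soytone 3.859 g; disodium phosphate 2.258 g; folic acid 2.151 mg; L-cysteine hydrochloride 424.193 mg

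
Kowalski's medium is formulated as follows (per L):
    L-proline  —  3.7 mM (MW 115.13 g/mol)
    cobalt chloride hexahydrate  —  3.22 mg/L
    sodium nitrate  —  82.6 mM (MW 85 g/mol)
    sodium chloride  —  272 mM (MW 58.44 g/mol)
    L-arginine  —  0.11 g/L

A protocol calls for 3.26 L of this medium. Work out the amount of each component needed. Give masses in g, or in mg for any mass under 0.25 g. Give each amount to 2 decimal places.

Working volume: 3.26 L.
L-proline: 3.7 mmol/L × 115.13 g/mol × 3.26 L ÷ 1000 = 1.39 g
cobalt chloride hexahydrate: 3.22 mg/L × 3.26 L = 10.50 mg
sodium nitrate: 82.6 mmol/L × 85 g/mol × 3.26 L ÷ 1000 = 22.89 g
sodium chloride: 272 mmol/L × 58.44 g/mol × 3.26 L ÷ 1000 = 51.82 g
L-arginine: 0.11 g/L × 3.26 L = 0.36 g

L-proline 1.39 g; cobalt chloride hexahydrate 10.50 mg; sodium nitrate 22.89 g; sodium chloride 51.82 g; L-arginine 0.36 g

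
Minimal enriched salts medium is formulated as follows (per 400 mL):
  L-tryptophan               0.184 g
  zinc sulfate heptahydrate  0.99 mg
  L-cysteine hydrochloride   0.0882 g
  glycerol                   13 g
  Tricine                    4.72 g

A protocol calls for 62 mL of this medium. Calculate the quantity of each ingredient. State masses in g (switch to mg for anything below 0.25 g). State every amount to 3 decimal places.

Ratio of target to recipe volume: 62 / 400 = 0.155.
L-tryptophan: 0.184 g × (62 mL / 400 mL) = 0.02852 g = 28.520 mg
zinc sulfate heptahydrate: 0.99 mg × (62 mL / 400 mL) = 0.153 mg
L-cysteine hydrochloride: 0.0882 g × (62 mL / 400 mL) = 0.013671 g = 13.671 mg
glycerol: 13 g × (62 mL / 400 mL) = 2.015 g
Tricine: 4.72 g × (62 mL / 400 mL) = 0.732 g

L-tryptophan 28.520 mg; zinc sulfate heptahydrate 0.153 mg; L-cysteine hydrochloride 13.671 mg; glycerol 2.015 g; Tricine 0.732 g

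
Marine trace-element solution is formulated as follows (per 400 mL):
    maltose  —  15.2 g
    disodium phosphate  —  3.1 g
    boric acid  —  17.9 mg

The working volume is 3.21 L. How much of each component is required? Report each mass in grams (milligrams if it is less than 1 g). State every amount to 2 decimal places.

maltose 121.98 g; disodium phosphate 24.88 g; boric acid 143.65 mg

Scale factor = 3210 mL / 400 mL = 8.025.
maltose: 15.2 g × (3210 mL / 400 mL) = 121.98 g
disodium phosphate: 3.1 g × (3210 mL / 400 mL) = 24.88 g
boric acid: 17.9 mg × (3210 mL / 400 mL) = 143.65 mg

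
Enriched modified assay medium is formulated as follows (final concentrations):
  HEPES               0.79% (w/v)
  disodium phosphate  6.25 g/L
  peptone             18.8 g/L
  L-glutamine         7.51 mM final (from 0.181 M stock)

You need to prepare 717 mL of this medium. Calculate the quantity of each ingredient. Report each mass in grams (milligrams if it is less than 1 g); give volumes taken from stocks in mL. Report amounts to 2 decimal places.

Target volume = 717 mL = 0.717 L.
HEPES: 0.79 g per 100 mL × 717 mL ÷ 100 = 5.66 g
disodium phosphate: 6.25 g/L × 0.717 L = 4.48 g
peptone: 18.8 g/L × 0.717 L = 13.48 g
L-glutamine: C1V1 = C2V2 → 7.51 mM × 717 mL ÷ 181 mM = 29.75 mL

HEPES 5.66 g; disodium phosphate 4.48 g; peptone 13.48 g; L-glutamine 29.75 mL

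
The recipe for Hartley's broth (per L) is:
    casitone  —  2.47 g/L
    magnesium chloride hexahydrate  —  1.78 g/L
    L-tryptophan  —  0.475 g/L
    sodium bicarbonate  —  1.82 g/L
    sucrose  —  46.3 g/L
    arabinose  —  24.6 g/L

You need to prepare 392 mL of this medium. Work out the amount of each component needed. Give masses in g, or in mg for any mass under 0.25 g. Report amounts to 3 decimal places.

Working volume: 392 mL = 0.392 L.
casitone: 2.47 g/L × 0.392 L = 0.968 g
magnesium chloride hexahydrate: 1.78 g/L × 0.392 L = 0.698 g
L-tryptophan: 0.475 g/L × 0.392 L = 0.1862 g = 186.200 mg
sodium bicarbonate: 1.82 g/L × 0.392 L = 0.713 g
sucrose: 46.3 g/L × 0.392 L = 18.150 g
arabinose: 24.6 g/L × 0.392 L = 9.643 g

casitone 0.968 g; magnesium chloride hexahydrate 0.698 g; L-tryptophan 186.200 mg; sodium bicarbonate 0.713 g; sucrose 18.150 g; arabinose 9.643 g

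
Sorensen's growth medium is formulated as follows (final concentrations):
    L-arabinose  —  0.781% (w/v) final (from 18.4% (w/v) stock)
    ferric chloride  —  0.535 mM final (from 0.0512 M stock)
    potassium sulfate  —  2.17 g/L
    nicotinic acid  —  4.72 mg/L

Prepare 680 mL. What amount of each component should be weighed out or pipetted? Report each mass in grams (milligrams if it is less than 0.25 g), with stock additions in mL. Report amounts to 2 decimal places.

Scale factor relative to 1 L: 0.68.
L-arabinose: V = C2·V2/C1 = 0.781% ÷ 18.4% × 680 mL = 28.86 mL
ferric chloride: C1V1 = C2V2 → 0.535 mM × 680 mL ÷ 51.2 mM = 7.11 mL
potassium sulfate: 2.17 g/L × 0.68 L = 1.48 g
nicotinic acid: 4.72 mg/L × 0.68 L = 3.21 mg

L-arabinose 28.86 mL; ferric chloride 7.11 mL; potassium sulfate 1.48 g; nicotinic acid 3.21 mg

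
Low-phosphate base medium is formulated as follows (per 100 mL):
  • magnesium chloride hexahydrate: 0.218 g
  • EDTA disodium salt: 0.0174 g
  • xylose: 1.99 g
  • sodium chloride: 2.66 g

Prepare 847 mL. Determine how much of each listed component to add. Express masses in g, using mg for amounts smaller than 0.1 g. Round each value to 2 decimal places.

Scale factor = 847 mL / 100 mL = 8.47.
magnesium chloride hexahydrate: 0.218 g × (847 mL / 100 mL) = 1.85 g
EDTA disodium salt: 0.0174 g × (847 mL / 100 mL) = 0.15 g
xylose: 1.99 g × (847 mL / 100 mL) = 16.86 g
sodium chloride: 2.66 g × (847 mL / 100 mL) = 22.53 g

magnesium chloride hexahydrate 1.85 g; EDTA disodium salt 0.15 g; xylose 16.86 g; sodium chloride 22.53 g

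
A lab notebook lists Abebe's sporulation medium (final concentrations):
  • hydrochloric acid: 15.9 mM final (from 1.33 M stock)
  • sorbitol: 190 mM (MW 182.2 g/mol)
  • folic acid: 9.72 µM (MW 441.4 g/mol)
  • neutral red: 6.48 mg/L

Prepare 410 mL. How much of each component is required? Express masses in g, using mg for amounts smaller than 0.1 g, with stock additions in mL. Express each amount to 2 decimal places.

Scale factor relative to 1 L: 0.41.
hydrochloric acid: dilute stock: 15.9 mM × 410 mL ÷ 1330 mM = 4.90 mL
sorbitol: 190 mmol/L × 182.2 g/mol × 0.41 L ÷ 1000 = 14.19 g
folic acid: 9.72 µmol/L × 441.4 g/mol × 0.41 L ÷ 1000 = 1.76 mg
neutral red: 6.48 mg/L × 0.41 L = 2.66 mg

hydrochloric acid 4.90 mL; sorbitol 14.19 g; folic acid 1.76 mg; neutral red 2.66 mg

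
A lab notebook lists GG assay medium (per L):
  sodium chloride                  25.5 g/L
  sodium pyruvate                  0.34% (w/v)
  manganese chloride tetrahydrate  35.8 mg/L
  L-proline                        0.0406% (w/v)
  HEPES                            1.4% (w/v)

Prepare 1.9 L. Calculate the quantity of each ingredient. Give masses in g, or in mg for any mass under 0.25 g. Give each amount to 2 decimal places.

sodium chloride 48.45 g; sodium pyruvate 6.46 g; manganese chloride tetrahydrate 68.02 mg; L-proline 0.77 g; HEPES 26.60 g

Working volume: 1.9 L.
sodium chloride: 25.5 g/L × 1.9 L = 48.45 g
sodium pyruvate: 0.34 g per 100 mL × 1900 mL ÷ 100 = 6.46 g
manganese chloride tetrahydrate: 35.8 mg/L × 1.9 L = 68.02 mg
L-proline: 0.0406% w/v = 0.406 g/L → 0.406 × 1.9 L = 0.77 g
HEPES: 1.4 g per 100 mL × 1900 mL ÷ 100 = 26.60 g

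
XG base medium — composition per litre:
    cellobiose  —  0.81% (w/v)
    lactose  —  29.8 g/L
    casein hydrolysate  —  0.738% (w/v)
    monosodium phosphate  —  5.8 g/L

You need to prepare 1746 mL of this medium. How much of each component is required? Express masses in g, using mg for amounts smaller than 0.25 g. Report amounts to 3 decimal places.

Working volume: 1746 mL = 1.746 L.
cellobiose: 0.81 g per 100 mL × 1746 mL ÷ 100 = 14.143 g
lactose: 29.8 g/L × 1.746 L = 52.031 g
casein hydrolysate: 0.738% w/v = 7.38 g/L → 7.38 × 1.746 L = 12.885 g
monosodium phosphate: 5.8 g/L × 1.746 L = 10.127 g

cellobiose 14.143 g; lactose 52.031 g; casein hydrolysate 12.885 g; monosodium phosphate 10.127 g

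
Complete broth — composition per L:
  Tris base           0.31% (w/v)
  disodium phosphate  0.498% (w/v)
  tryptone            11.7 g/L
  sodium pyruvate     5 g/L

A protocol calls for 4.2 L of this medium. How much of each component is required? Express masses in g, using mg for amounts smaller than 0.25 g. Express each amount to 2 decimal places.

Tris base 13.02 g; disodium phosphate 20.92 g; tryptone 49.14 g; sodium pyruvate 21.00 g

Scale factor relative to 1 L: 4.2.
Tris base: 0.31% w/v = 3.1 g/L → 3.1 × 4.2 L = 13.02 g
disodium phosphate: 0.498 g per 100 mL × 4200 mL ÷ 100 = 20.92 g
tryptone: 11.7 g/L × 4.2 L = 49.14 g
sodium pyruvate: 5 g/L × 4.2 L = 21.00 g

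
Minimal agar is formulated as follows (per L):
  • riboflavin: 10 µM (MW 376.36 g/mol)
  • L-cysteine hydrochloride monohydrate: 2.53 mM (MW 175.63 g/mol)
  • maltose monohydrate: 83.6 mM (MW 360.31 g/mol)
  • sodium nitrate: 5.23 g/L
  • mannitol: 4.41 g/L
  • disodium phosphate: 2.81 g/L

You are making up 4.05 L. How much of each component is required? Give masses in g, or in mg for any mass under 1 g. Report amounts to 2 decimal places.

Scale factor relative to 1 L: 4.05.
riboflavin: 10 µmol/L × 376.36 g/mol × 4.05 L ÷ 1000 = 15.24 mg
L-cysteine hydrochloride monohydrate: 2.53 mmol/L × 175.63 g/mol × 4.05 L ÷ 1000 = 1.80 g
maltose monohydrate: 83.6 mmol/L × 360.31 g/mol × 4.05 L ÷ 1000 = 121.99 g
sodium nitrate: 5.23 g/L × 4.05 L = 21.18 g
mannitol: 4.41 g/L × 4.05 L = 17.86 g
disodium phosphate: 2.81 g/L × 4.05 L = 11.38 g

riboflavin 15.24 mg; L-cysteine hydrochloride monohydrate 1.80 g; maltose monohydrate 121.99 g; sodium nitrate 21.18 g; mannitol 17.86 g; disodium phosphate 11.38 g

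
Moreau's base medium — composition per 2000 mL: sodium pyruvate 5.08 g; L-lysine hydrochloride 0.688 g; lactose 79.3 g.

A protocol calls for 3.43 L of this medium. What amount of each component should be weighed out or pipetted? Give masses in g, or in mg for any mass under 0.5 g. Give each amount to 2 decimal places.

Ratio of target to recipe volume: 3430 / 2000 = 1.715.
sodium pyruvate: 5.08 g × (3430 mL / 2000 mL) = 8.71 g
L-lysine hydrochloride: 0.688 g × (3430 mL / 2000 mL) = 1.18 g
lactose: 79.3 g × (3430 mL / 2000 mL) = 136.00 g

sodium pyruvate 8.71 g; L-lysine hydrochloride 1.18 g; lactose 136.00 g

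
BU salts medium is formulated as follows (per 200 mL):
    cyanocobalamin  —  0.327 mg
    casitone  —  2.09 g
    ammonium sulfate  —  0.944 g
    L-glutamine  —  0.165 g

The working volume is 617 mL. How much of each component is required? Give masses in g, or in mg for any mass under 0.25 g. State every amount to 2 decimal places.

cyanocobalamin 1.01 mg; casitone 6.45 g; ammonium sulfate 2.91 g; L-glutamine 0.51 g

Scale factor = 617 mL / 200 mL = 3.085.
cyanocobalamin: 0.327 mg × (617 mL / 200 mL) = 1.01 mg
casitone: 2.09 g × (617 mL / 200 mL) = 6.45 g
ammonium sulfate: 0.944 g × (617 mL / 200 mL) = 2.91 g
L-glutamine: 0.165 g × (617 mL / 200 mL) = 0.51 g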